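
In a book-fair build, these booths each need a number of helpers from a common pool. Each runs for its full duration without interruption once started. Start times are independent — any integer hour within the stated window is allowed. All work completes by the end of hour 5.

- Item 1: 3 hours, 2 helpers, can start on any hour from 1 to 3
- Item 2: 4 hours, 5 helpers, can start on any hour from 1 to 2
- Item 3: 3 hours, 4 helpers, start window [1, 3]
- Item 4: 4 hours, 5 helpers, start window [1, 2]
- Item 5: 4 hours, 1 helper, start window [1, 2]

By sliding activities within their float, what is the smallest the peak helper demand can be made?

Schedule Item 1@1, Item 2@1, Item 3@1, Item 4@1, Item 5@1: h1:17  h2:17  h3:17  h4:11  h5:0 — peak 17.

17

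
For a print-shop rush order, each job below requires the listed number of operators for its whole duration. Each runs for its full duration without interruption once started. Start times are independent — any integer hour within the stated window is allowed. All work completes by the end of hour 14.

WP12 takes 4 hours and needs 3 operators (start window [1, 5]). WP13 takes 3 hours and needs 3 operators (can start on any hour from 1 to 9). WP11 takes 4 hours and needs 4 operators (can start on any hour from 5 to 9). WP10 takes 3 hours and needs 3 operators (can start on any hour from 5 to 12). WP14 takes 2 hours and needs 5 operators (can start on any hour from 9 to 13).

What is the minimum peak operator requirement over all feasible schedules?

6

Early-start (WP12@1, WP13@1, WP11@5, WP10@5, WP14@9) gives peak 7: h1:6  h2:6  h3:6  h4:3  h5:7  h6:7  h7:7  h8:4  h9:5  h10:5  h11:0  h12:0  h13:0  h14:0.
Shift WP10→9, WP14→12.
Schedule WP12@1, WP13@1, WP11@5, WP10@9, WP14@12: h1:6  h2:6  h3:6  h4:3  h5:4  h6:4  h7:4  h8:4  h9:3  h10:3  h11:3  h12:5  h13:5  h14:0 — peak 6.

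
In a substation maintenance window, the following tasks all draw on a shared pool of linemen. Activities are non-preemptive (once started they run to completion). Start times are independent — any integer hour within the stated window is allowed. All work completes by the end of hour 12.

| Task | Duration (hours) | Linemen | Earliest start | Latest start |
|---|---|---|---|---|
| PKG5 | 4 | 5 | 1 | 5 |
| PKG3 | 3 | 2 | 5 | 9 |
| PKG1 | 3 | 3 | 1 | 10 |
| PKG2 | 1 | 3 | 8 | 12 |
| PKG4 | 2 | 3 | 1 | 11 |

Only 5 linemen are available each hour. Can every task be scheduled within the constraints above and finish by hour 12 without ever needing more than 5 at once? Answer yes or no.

yes

Schedule PKG5@1, PKG3@5, PKG1@5, PKG2@8, PKG4@9: h1:5  h2:5  h3:5  h4:5  h5:5  h6:5  h7:5  h8:3  h9:3  h10:3  h11:0  h12:0 — peak 5 ≤ 5.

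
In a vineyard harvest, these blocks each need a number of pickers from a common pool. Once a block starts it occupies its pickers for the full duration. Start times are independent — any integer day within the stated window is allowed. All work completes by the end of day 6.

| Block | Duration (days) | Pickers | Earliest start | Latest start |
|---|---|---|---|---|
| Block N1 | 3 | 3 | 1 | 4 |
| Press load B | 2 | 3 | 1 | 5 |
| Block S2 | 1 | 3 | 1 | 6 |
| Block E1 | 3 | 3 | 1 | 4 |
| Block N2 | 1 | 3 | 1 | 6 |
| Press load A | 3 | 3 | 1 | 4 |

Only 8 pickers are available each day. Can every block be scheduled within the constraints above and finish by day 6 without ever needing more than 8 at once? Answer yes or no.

The minimum achievable peak is 9; 8 < 9, so no feasible schedule stays within the cap.

no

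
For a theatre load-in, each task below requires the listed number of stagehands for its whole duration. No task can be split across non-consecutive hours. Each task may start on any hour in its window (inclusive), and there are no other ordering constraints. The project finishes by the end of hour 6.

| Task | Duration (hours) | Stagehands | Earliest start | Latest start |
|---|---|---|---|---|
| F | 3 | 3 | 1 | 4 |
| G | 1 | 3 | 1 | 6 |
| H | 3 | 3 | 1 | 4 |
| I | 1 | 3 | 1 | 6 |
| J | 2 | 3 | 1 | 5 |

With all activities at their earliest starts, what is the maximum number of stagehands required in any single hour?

Early-start schedule: F@1, G@1, H@1, I@1, J@1.
Load per hour: hour 1: 15, hour 2: 9, hour 3: 6, hour 4: 0, hour 5: 0, hour 6: 0.
Peak is 15.

15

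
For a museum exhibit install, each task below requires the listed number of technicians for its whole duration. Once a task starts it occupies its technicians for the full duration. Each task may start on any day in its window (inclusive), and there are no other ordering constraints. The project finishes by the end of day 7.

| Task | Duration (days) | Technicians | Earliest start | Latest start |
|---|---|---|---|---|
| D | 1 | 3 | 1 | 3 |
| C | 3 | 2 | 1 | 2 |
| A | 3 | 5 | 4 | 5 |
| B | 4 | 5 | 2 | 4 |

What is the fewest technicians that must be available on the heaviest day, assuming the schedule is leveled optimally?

10

Schedule D@1, C@1, A@4, B@2: d1:5  d2:7  d3:7  d4:10  d5:10  d6:5  d7:0 — peak 10.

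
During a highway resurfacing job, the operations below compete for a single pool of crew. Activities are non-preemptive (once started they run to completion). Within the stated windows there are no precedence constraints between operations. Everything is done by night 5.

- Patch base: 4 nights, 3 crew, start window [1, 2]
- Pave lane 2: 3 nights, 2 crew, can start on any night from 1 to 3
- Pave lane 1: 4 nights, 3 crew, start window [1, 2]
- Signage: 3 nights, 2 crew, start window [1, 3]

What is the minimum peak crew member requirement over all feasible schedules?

Schedule Patch base@1, Pave lane 2@1, Pave lane 1@1, Signage@1: n1:10  n2:10  n3:10  n4:6  n5:0 — peak 10.

10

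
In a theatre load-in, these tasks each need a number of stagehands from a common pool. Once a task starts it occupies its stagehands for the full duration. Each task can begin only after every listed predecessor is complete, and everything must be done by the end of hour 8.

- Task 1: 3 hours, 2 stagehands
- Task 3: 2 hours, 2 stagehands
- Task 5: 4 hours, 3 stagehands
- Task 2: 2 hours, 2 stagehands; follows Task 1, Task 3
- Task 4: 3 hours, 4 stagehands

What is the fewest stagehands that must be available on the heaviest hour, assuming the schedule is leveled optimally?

Early-start (Task 1@1, Task 3@1, Task 5@1, Task 2@4, Task 4@1) gives peak 11: h1:11  h2:11  h3:9  h4:5  h5:2  h6:0  h7:0  h8:0.
Shift Task 3→4, Task 2→6, Task 4→5.
Schedule Task 1@1, Task 3@4, Task 5@1, Task 2@6, Task 4@5: h1:5  h2:5  h3:5  h4:5  h5:6  h6:6  h7:6  h8:0 — peak 6.

6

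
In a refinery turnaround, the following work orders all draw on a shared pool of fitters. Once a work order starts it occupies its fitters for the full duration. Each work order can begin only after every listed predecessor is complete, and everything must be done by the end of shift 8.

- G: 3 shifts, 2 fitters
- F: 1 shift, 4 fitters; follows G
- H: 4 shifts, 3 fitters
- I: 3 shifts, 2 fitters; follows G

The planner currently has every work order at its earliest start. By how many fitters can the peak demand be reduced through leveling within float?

4

Early-start peak: s1:5  s2:5  s3:5  s4:9  s5:2  s6:2  s7:0  s8:0 ⇒ 9.
Leveled (G@1, F@4, H@5, I@5): s1:2  s2:2  s3:2  s4:4  s5:5  s6:5  s7:5  s8:3 ⇒ 5.
Reduction 9 − 5 = 4.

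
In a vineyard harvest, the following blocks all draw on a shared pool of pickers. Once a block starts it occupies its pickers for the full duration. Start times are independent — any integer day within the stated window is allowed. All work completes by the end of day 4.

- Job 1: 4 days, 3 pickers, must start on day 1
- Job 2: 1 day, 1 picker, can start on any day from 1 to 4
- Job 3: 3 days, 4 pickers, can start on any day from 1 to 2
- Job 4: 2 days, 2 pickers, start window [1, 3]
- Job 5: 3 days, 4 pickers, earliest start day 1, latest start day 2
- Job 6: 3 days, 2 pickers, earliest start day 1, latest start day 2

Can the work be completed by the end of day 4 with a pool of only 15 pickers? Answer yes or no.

Schedule Job 1@1, Job 2@1, Job 3@1, Job 4@1, Job 5@1, Job 6@2: d1:14  d2:15  d3:13  d4:5 — peak 15 ≤ 15.

yes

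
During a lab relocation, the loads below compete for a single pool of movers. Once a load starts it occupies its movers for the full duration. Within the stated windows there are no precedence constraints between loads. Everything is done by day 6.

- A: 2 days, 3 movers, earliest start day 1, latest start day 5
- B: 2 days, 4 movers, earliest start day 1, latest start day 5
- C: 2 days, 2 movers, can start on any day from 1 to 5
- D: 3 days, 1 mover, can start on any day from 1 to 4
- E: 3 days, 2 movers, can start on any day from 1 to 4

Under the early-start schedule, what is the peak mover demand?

Early-start schedule: A@1, B@1, C@1, D@1, E@1.
Load per day: day 1: 12, day 2: 12, day 3: 3, day 4: 0, day 5: 0, day 6: 0.
Peak is 12.

12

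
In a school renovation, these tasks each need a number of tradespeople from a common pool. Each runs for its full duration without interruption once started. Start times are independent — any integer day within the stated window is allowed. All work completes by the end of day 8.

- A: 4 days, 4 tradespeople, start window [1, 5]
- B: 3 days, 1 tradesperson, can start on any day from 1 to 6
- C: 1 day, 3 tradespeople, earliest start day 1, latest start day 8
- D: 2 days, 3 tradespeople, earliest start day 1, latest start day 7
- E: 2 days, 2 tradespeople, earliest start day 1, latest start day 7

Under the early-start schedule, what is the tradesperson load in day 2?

10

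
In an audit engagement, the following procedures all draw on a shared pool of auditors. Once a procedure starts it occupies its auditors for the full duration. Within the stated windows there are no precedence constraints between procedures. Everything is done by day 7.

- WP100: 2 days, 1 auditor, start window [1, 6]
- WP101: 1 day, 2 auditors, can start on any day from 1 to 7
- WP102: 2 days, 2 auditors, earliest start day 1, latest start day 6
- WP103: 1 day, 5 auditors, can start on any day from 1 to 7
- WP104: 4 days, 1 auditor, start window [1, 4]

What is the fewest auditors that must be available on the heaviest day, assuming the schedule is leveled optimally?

Early-start (WP100@1, WP101@1, WP102@1, WP103@1, WP104@1) gives peak 11: d1:11  d2:4  d3:1  d4:1  d5:0  d6:0  d7:0.
Shift WP103→3, WP104→4.
Schedule WP100@1, WP101@1, WP102@1, WP103@3, WP104@4: d1:5  d2:3  d3:5  d4:1  d5:1  d6:1  d7:1 — peak 5.

5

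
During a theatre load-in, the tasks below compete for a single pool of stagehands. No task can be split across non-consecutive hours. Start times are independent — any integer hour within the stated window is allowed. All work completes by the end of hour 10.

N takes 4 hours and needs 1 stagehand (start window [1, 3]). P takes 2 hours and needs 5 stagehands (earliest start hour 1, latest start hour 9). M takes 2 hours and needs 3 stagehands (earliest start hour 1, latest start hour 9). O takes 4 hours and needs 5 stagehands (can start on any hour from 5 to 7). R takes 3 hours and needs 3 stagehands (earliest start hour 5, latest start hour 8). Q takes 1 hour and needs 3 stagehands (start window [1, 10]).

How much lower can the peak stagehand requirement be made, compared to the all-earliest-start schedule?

4

Early-start peak: h1:12  h2:9  h3:1  h4:1  h5:8  h6:8  h7:8  h8:5  h9:0  h10:0 ⇒ 12.
Leveled (N@1, P@1, M@3, O@5, R@5, Q@3): h1:6  h2:6  h3:7  h4:4  h5:8  h6:8  h7:8  h8:5  h9:0  h10:0 ⇒ 8.
Reduction 12 − 8 = 4.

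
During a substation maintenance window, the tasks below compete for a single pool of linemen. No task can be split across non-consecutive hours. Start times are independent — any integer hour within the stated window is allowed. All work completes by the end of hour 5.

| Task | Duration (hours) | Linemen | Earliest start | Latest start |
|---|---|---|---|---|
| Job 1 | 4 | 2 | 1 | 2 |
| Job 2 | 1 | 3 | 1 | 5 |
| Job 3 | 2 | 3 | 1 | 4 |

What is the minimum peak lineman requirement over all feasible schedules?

5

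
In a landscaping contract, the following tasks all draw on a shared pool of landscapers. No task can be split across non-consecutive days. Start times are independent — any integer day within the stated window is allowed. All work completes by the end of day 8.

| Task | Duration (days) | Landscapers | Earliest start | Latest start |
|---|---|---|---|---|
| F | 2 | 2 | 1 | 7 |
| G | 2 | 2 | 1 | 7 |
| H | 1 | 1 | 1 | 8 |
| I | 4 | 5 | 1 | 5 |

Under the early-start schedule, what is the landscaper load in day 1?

At early start, day 1 has: F, G, H, I.
Demand: 2 + 2 + 1 + 5 = 10.

10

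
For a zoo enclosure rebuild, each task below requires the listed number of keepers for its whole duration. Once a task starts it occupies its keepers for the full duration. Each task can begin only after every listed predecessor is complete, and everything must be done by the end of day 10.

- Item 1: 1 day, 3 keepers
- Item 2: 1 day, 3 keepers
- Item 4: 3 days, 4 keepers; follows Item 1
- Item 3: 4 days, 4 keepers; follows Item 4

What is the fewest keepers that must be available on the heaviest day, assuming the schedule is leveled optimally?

4

Early-start (Item 1@1, Item 2@1, Item 4@2, Item 3@5) gives peak 6: d1:6  d2:4  d3:4  d4:4  d5:4  d6:4  d7:4  d8:4  d9:0  d10:0.
Shift Item 2→2, Item 4→3, Item 3→6.
Schedule Item 1@1, Item 2@2, Item 4@3, Item 3@6: d1:3  d2:3  d3:4  d4:4  d5:4  d6:4  d7:4  d8:4  d9:4  d10:0 — peak 4.
Total keeper-days = 34 over 10 days ⇒ peak ≥ ⌈34/10⌉ = 4, so 4 is optimal.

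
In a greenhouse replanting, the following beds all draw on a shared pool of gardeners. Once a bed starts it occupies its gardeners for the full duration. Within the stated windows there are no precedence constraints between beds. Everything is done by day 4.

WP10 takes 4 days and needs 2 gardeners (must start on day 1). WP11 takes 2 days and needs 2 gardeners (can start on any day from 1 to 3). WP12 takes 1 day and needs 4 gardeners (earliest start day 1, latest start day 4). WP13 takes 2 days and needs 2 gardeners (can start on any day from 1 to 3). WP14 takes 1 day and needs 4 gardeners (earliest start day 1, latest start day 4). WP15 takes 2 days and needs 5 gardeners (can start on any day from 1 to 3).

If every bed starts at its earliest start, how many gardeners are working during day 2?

At early start, day 2 has: WP10, WP11, WP13, WP15.
Demand: 2 + 2 + 2 + 5 = 11.

11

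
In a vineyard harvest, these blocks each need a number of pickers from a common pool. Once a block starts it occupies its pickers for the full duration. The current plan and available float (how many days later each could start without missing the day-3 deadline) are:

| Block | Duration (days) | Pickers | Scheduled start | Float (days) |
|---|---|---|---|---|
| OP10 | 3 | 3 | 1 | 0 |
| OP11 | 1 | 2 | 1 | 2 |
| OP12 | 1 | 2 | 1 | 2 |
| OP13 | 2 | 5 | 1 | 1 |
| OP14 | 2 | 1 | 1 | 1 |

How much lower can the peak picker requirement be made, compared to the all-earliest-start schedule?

4

Early-start peak: d1:13  d2:9  d3:3 ⇒ 13.
Leveled (OP10@1, OP11@1, OP12@1, OP13@2, OP14@1): d1:8  d2:9  d3:8 ⇒ 9.
Reduction 13 − 9 = 4.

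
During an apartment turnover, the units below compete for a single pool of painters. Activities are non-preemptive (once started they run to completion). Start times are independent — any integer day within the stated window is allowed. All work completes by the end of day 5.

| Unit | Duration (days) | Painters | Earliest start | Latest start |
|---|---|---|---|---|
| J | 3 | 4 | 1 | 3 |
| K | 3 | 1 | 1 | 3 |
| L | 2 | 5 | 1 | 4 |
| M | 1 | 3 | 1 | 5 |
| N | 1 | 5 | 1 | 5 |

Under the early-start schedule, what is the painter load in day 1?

At early start, day 1 has: J, K, L, M, N.
Demand: 4 + 1 + 5 + 3 + 5 = 18.

18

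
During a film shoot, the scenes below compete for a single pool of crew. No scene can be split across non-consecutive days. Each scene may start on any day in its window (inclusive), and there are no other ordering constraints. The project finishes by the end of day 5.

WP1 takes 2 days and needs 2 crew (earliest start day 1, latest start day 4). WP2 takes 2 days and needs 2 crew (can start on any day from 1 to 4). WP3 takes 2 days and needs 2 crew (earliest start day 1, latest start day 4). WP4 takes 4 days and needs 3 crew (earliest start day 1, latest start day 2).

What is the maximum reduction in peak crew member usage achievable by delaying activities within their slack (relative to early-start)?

2

Early-start peak: d1:9  d2:9  d3:3  d4:3  d5:0 ⇒ 9.
Leveled (WP1@1, WP2@1, WP3@3, WP4@1): d1:7  d2:7  d3:5  d4:5  d5:0 ⇒ 7.
Reduction 9 − 7 = 2.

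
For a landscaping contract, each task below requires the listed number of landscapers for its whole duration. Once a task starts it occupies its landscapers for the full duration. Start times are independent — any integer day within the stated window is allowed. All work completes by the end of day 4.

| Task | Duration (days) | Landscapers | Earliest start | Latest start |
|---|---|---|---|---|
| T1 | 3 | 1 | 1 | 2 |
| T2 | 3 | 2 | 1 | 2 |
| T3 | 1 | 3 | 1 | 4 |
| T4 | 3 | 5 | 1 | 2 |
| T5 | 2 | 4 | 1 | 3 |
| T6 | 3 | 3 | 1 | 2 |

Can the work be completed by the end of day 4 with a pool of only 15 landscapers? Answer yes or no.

Schedule T1@1, T2@1, T3@1, T4@1, T5@1, T6@2: d1:15  d2:15  d3:11  d4:3 — peak 15 ≤ 15.

yes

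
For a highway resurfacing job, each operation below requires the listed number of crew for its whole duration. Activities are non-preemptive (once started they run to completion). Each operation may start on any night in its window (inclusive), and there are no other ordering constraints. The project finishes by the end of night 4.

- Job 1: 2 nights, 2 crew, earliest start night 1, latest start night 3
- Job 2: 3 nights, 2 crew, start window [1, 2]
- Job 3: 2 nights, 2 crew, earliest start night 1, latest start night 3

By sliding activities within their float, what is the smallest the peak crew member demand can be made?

Early-start (Job 1@1, Job 2@1, Job 3@1) gives peak 6: n1:6  n2:6  n3:2  n4:0.
Shift Job 3→3.
Schedule Job 1@1, Job 2@1, Job 3@3: n1:4  n2:4  n3:4  n4:2 — peak 4.
Total crew member-nights = 14 over 4 nights ⇒ peak ≥ ⌈14/4⌉ = 4, so 4 is optimal.

4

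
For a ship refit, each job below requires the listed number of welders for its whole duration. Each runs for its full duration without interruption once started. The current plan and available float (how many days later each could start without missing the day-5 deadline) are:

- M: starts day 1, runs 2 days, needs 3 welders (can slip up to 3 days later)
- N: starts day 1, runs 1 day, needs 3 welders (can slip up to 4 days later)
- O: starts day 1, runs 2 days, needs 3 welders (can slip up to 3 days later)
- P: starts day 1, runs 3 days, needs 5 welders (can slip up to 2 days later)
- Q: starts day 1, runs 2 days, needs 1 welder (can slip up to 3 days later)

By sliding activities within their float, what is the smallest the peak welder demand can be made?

Early-start (M@1, N@1, O@1, P@1, Q@1) gives peak 15: d1:15  d2:12  d3:5  d4:0  d5:0.
Shift O→2, P→3.
Schedule M@1, N@1, O@2, P@3, Q@1: d1:7  d2:7  d3:8  d4:5  d5:5 — peak 8.

8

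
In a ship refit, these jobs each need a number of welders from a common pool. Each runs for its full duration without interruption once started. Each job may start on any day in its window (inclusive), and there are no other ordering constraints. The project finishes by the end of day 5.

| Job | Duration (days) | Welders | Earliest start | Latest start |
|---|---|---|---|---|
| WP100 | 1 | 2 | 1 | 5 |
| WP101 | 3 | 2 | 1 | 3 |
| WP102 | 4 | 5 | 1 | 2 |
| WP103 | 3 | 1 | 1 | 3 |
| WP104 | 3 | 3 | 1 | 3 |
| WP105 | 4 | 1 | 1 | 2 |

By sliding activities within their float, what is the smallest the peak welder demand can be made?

12

Early-start (WP100@1, WP101@1, WP102@1, WP103@1, WP104@1, WP105@1) gives peak 14: d1:14  d2:12  d3:12  d4:6  d5:0.
Shift WP104→2.
Schedule WP100@1, WP101@1, WP102@1, WP103@1, WP104@2, WP105@1: d1:11  d2:12  d3:12  d4:9  d5:0 — peak 12.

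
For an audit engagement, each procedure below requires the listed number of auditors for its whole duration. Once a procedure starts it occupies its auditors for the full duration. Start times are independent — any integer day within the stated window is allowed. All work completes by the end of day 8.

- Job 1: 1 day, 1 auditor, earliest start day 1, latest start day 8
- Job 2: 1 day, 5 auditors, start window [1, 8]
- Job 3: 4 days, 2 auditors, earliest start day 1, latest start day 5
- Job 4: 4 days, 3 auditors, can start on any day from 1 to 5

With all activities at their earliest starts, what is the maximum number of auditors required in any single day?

Early-start schedule: Job 1@1, Job 2@1, Job 3@1, Job 4@1.
Load per day: day 1: 11, day 2: 5, day 3: 5, day 4: 5, day 5: 0, day 6: 0, day 7: 0, day 8: 0.
Peak is 11.

11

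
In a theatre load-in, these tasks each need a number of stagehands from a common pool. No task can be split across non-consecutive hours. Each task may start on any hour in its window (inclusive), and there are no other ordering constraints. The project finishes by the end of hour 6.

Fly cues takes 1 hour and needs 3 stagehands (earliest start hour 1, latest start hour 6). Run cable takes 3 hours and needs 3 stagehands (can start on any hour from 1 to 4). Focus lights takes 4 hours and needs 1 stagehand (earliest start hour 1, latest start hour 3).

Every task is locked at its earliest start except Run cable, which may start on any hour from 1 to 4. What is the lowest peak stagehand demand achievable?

4

Run cable@1: h1:7  h2:4  h3:4  h4:1  h5:0  h6:0 → peak 7
Run cable@2: h1:4  h2:4  h3:4  h4:4  h5:0  h6:0 → peak 4
Run cable@3: h1:4  h2:1  h3:4  h4:4  h5:3  h6:0 → peak 4
Run cable@4: h1:4  h2:1  h3:1  h4:4  h5:3  h6:3 → peak 4
Best is Run cable@2, peak 4.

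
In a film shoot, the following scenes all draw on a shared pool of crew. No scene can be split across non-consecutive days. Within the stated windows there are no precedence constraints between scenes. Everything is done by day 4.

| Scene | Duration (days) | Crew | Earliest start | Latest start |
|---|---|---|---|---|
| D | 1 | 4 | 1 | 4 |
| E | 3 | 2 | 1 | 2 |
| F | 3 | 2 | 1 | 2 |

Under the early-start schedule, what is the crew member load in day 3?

At early start, day 3 has: E, F.
Demand: 2 + 2 = 4.

4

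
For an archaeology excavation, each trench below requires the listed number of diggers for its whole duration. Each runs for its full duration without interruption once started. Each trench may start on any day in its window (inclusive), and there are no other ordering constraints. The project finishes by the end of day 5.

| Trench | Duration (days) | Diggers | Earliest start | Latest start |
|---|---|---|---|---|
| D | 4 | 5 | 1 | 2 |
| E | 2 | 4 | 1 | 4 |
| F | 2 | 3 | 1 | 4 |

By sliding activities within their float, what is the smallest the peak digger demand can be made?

Early-start (D@1, E@1, F@1) gives peak 12: d1:12  d2:12  d3:5  d4:5  d5:0.
Shift F→3.
Schedule D@1, E@1, F@3: d1:9  d2:9  d3:8  d4:8  d5:0 — peak 9.

9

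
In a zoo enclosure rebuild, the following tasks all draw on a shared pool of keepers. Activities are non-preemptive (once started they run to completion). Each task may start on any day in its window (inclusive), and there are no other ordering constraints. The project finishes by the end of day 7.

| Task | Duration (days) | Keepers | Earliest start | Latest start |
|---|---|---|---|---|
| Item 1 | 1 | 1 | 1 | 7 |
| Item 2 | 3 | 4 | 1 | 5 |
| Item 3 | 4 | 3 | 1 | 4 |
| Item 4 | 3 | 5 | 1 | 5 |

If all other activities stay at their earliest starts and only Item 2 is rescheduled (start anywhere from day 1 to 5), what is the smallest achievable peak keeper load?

9

Item 2@1: d1:13  d2:12  d3:12  d4:3  d5:0  d6:0  d7:0 → peak 13
Item 2@2: d1:9  d2:12  d3:12  d4:7  d5:0  d6:0  d7:0 → peak 12
Item 2@3: d1:9  d2:8  d3:12  d4:7  d5:4  d6:0  d7:0 → peak 12
Item 2@4: d1:9  d2:8  d3:8  d4:7  d5:4  d6:4  d7:0 → peak 9
Item 2@5: d1:9  d2:8  d3:8  d4:3  d5:4  d6:4  d7:4 → peak 9
Best is Item 2@4, peak 9.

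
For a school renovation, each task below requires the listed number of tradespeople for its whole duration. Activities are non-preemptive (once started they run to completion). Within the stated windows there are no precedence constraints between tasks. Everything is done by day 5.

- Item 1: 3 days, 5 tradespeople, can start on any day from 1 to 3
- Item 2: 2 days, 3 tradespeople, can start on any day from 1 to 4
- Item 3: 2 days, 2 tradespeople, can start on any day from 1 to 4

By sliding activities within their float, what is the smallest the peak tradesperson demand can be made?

5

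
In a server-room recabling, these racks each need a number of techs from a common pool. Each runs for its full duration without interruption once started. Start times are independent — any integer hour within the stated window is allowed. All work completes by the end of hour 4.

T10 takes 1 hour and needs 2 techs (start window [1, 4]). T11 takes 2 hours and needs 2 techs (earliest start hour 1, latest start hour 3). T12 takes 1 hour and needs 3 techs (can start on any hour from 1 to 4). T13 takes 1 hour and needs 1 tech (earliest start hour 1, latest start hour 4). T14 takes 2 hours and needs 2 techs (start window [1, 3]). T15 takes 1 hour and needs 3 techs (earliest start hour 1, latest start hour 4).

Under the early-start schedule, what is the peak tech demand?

13

Early-start schedule: T10@1, T11@1, T12@1, T13@1, T14@1, T15@1.
Load per hour: hour 1: 13, hour 2: 4, hour 3: 0, hour 4: 0.
Peak is 13.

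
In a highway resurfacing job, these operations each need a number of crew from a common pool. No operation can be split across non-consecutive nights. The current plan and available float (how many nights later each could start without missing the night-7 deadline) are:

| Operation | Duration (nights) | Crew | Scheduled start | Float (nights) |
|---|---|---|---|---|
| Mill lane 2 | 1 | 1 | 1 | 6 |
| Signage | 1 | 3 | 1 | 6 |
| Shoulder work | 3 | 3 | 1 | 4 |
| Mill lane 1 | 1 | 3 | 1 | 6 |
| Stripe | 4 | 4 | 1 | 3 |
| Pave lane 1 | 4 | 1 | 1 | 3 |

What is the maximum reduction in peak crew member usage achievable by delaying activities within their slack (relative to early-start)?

Early-start peak: n1:15  n2:8  n3:8  n4:5  n5:0  n6:0  n7:0 ⇒ 15.
Leveled (Mill lane 2@1, Signage@2, Shoulder work@1, Mill lane 1@3, Stripe@4, Pave lane 1@4): n1:4  n2:6  n3:6  n4:5  n5:5  n6:5  n7:5 ⇒ 6.
Reduction 15 − 6 = 9.

9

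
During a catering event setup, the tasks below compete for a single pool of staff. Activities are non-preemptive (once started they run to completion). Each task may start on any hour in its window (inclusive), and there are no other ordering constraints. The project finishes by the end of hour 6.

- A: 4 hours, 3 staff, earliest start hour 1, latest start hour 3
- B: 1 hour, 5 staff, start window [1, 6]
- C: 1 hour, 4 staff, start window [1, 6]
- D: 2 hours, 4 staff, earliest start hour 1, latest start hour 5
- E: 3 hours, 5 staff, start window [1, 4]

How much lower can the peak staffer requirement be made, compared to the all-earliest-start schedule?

13

Early-start peak: h1:21  h2:12  h3:8  h4:3  h5:0  h6:0 ⇒ 21.
Leveled (A@1, B@1, C@5, D@5, E@2): h1:8  h2:8  h3:8  h4:8  h5:8  h6:4 ⇒ 8.
Reduction 21 − 8 = 13.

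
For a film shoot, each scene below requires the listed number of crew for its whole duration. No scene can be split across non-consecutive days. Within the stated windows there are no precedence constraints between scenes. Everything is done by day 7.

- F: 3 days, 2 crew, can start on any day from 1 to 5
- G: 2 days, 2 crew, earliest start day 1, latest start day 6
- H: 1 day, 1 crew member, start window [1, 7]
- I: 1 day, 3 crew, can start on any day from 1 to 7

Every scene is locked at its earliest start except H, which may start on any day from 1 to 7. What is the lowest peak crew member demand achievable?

H@1: d1:8  d2:4  d3:2  d4:0  d5:0  d6:0  d7:0 → peak 8
H@2: d1:7  d2:5  d3:2  d4:0  d5:0  d6:0  d7:0 → peak 7
H@3: d1:7  d2:4  d3:3  d4:0  d5:0  d6:0  d7:0 → peak 7
H@4: d1:7  d2:4  d3:2  d4:1  d5:0  d6:0  d7:0 → peak 7
H@5: d1:7  d2:4  d3:2  d4:0  d5:1  d6:0  d7:0 → peak 7
H@6: d1:7  d2:4  d3:2  d4:0  d5:0  d6:1  d7:0 → peak 7
H@7: d1:7  d2:4  d3:2  d4:0  d5:0  d6:0  d7:1 → peak 7
Best is H@2, peak 7.

7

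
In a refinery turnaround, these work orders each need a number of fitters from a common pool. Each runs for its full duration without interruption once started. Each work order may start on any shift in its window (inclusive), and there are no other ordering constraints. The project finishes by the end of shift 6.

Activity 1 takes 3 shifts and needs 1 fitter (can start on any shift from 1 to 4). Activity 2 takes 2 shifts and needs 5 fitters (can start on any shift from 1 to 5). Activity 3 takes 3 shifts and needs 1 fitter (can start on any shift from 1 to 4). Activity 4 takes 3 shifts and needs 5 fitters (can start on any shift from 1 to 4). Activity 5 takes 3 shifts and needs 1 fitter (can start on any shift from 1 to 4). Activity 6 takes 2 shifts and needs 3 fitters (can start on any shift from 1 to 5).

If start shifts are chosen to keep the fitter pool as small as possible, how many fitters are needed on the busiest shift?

8

Early-start (Activity 1@1, Activity 2@1, Activity 3@1, Activity 4@1, Activity 5@1, Activity 6@1) gives peak 16: s1:16  s2:16  s3:8  s4:0  s5:0  s6:0.
Shift Activity 4→3, Activity 6→4.
Schedule Activity 1@1, Activity 2@1, Activity 3@1, Activity 4@3, Activity 5@1, Activity 6@4: s1:8  s2:8  s3:8  s4:8  s5:8  s6:0 — peak 8.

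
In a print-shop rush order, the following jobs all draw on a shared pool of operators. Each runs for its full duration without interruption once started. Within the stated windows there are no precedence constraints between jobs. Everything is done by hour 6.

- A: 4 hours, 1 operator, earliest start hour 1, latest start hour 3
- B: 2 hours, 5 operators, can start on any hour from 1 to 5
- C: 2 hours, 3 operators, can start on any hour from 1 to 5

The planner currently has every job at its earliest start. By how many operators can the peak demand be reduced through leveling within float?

4

Early-start peak: h1:9  h2:9  h3:1  h4:1  h5:0  h6:0 ⇒ 9.
Leveled (A@1, B@5, C@1): h1:4  h2:4  h3:1  h4:1  h5:5  h6:5 ⇒ 5.
Reduction 9 − 5 = 4.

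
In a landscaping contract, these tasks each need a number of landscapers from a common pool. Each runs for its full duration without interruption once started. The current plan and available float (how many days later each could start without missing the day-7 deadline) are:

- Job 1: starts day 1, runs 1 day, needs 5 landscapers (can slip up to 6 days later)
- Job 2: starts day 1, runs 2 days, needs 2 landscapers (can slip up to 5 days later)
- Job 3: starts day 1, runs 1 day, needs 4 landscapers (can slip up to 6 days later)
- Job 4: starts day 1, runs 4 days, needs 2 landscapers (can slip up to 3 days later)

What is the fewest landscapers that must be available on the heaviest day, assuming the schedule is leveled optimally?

Early-start (Job 1@1, Job 2@1, Job 3@1, Job 4@1) gives peak 13: d1:13  d2:4  d3:2  d4:2  d5:0  d6:0  d7:0.
Shift Job 2→2, Job 3→6, Job 4→2.
Schedule Job 1@1, Job 2@2, Job 3@6, Job 4@2: d1:5  d2:4  d3:4  d4:2  d5:2  d6:4  d7:0 — peak 5.

5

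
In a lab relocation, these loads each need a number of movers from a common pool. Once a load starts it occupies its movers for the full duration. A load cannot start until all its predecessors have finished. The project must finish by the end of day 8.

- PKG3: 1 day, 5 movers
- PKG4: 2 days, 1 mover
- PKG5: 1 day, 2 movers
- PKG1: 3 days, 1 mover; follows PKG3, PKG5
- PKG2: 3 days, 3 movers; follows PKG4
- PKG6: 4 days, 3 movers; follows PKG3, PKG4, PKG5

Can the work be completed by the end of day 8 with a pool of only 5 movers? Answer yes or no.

no

The minimum achievable peak is 6; 5 < 6, so no feasible schedule stays within the cap.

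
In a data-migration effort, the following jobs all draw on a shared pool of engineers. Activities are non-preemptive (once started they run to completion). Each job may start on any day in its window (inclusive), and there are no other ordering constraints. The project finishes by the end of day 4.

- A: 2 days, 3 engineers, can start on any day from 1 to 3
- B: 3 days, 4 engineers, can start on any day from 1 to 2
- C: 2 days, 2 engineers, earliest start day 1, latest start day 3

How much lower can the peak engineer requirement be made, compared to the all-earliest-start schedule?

Early-start peak: d1:9  d2:9  d3:4  d4:0 ⇒ 9.
Leveled (A@1, B@1, C@3): d1:7  d2:7  d3:6  d4:2 ⇒ 7.
Reduction 9 − 7 = 2.

2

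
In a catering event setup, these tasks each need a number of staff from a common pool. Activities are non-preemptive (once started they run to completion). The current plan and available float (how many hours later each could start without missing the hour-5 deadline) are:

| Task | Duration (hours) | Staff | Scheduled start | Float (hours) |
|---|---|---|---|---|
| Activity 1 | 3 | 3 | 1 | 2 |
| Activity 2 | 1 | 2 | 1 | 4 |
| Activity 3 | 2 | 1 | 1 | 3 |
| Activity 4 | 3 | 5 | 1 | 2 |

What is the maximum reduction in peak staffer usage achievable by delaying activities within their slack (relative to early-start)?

Early-start peak: h1:11  h2:9  h3:8  h4:0  h5:0 ⇒ 11.
Leveled (Activity 1@1, Activity 2@1, Activity 3@1, Activity 4@3): h1:6  h2:4  h3:8  h4:5  h5:5 ⇒ 8.
Reduction 11 − 8 = 3.

3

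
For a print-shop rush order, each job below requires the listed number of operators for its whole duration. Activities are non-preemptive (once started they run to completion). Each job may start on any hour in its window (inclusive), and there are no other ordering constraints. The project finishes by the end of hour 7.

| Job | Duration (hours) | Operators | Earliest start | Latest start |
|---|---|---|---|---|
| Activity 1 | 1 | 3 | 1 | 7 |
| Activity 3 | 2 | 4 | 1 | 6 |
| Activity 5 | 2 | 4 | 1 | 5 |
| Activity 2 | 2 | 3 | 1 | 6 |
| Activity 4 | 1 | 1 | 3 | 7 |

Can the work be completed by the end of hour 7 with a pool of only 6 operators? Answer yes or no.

Schedule Activity 1@1, Activity 3@2, Activity 5@4, Activity 2@6, Activity 4@6: h1:3  h2:4  h3:4  h4:4  h5:4  h6:4  h7:3 — peak 4 ≤ 6.

yes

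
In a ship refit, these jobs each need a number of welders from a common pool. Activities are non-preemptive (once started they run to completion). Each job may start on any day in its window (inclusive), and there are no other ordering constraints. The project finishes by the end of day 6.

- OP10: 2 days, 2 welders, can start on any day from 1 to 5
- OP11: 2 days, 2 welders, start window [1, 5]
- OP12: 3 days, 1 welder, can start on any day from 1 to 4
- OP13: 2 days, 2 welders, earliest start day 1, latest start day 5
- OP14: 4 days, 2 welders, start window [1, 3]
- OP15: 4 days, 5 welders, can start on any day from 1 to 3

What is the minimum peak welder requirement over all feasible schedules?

8

Early-start (OP10@1, OP11@1, OP12@1, OP13@1, OP14@1, OP15@1) gives peak 14: d1:14  d2:14  d3:8  d4:7  d5:0  d6:0.
Shift OP14→3, OP15→3.
Schedule OP10@1, OP11@1, OP12@1, OP13@1, OP14@3, OP15@3: d1:7  d2:7  d3:8  d4:7  d5:7  d6:7 — peak 8.
Total welder-days = 43 over 6 days ⇒ peak ≥ ⌈43/6⌉ = 8, so 8 is optimal.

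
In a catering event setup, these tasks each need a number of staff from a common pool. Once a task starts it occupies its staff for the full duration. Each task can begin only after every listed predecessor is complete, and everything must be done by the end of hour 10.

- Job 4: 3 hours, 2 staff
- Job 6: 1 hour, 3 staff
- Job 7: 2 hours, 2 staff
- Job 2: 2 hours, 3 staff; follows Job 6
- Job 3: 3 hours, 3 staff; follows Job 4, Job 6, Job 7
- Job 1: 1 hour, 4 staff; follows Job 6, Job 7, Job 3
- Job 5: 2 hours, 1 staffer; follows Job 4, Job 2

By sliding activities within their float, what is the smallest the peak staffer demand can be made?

4

Early-start (Job 4@1, Job 6@1, Job 7@1, Job 2@2, Job 3@4, Job 1@7, Job 5@4) gives peak 7: h1:7  h2:7  h3:5  h4:4  h5:4  h6:3  h7:4  h8:0  h9:0  h10:0.
Shift Job 6→4, Job 2→5, Job 3→7, Job 1→10, Job 5→7.
Schedule Job 4@1, Job 6@4, Job 7@1, Job 2@5, Job 3@7, Job 1@10, Job 5@7: h1:4  h2:4  h3:2  h4:3  h5:3  h6:3  h7:4  h8:4  h9:3  h10:4 — peak 4.
Total staffer-hours = 34 over 10 hours ⇒ peak ≥ ⌈34/10⌉ = 4, so 4 is optimal.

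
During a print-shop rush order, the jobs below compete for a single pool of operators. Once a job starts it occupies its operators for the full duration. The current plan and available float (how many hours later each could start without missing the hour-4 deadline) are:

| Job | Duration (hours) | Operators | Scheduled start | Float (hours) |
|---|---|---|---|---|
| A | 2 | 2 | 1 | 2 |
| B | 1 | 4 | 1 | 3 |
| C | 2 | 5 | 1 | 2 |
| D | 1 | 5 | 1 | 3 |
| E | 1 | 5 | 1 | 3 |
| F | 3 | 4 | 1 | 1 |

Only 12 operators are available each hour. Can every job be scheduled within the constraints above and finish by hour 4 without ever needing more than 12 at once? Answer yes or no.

Schedule A@1, B@1, C@1, D@3, E@4, F@2: h1:11  h2:11  h3:9  h4:9 — peak 11 ≤ 12.

yes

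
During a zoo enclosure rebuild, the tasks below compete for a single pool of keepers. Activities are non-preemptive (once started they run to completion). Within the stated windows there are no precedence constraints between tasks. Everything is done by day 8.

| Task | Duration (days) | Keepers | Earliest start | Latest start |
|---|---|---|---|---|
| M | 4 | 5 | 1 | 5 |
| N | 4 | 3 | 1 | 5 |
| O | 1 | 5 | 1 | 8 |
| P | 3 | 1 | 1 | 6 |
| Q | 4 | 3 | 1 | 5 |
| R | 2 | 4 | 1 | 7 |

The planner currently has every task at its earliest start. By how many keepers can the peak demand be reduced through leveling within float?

Early-start peak: d1:21  d2:16  d3:12  d4:11  d5:0  d6:0  d7:0  d8:0 ⇒ 21.
Leveled (M@1, N@1, O@5, P@6, Q@5, R@6): d1:8  d2:8  d3:8  d4:8  d5:8  d6:8  d7:8  d8:4 ⇒ 8.
Reduction 21 − 8 = 13.

13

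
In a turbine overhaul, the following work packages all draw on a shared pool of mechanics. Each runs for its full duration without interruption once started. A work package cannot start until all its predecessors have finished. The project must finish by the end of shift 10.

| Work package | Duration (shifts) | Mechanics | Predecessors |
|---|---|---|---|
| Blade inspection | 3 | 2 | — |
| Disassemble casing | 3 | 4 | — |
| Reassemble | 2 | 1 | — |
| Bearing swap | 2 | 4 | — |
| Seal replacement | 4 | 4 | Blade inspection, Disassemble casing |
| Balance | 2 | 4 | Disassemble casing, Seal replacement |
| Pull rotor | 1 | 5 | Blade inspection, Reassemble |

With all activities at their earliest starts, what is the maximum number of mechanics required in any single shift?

11

Early-start schedule: Blade inspection@1, Disassemble casing@1, Reassemble@1, Bearing swap@1, Seal replacement@4, Balance@8, Pull rotor@4.
Load per shift: shift 1: 11, shift 2: 11, shift 3: 6, shift 4: 9, shift 5: 4, shift 6: 4, shift 7: 4, shift 8: 4, shift 9: 4, shift 10: 0.
Peak is 11.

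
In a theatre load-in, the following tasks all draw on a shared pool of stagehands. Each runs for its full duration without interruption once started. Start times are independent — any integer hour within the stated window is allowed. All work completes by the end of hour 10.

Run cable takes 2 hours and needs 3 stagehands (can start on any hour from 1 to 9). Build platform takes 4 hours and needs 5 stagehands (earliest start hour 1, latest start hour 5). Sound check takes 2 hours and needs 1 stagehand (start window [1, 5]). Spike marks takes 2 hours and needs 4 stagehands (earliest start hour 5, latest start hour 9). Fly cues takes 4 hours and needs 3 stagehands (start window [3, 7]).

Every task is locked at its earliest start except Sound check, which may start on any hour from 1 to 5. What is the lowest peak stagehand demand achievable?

8

Sound check@1: h1:9  h2:9  h3:8  h4:8  h5:7  h6:7  h7:0  h8:0  h9:0  h10:0 → peak 9
Sound check@2: h1:8  h2:9  h3:9  h4:8  h5:7  h6:7  h7:0  h8:0  h9:0  h10:0 → peak 9
Sound check@3: h1:8  h2:8  h3:9  h4:9  h5:7  h6:7  h7:0  h8:0  h9:0  h10:0 → peak 9
Sound check@4: h1:8  h2:8  h3:8  h4:9  h5:8  h6:7  h7:0  h8:0  h9:0  h10:0 → peak 9
Sound check@5: h1:8  h2:8  h3:8  h4:8  h5:8  h6:8  h7:0  h8:0  h9:0  h10:0 → peak 8
Best is Sound check@5, peak 8.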